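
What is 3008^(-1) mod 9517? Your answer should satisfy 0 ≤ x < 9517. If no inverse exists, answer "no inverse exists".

Run Euclid on (9517, 3008):
9517 = 3·3008 + 493
3008 = 6·493 + 50
493 = 9·50 + 43
50 = 1·43 + 7
43 = 6·7 + 1
7 = 7·1 + 0
The gcd is 1. Working backward:
1 = 43 − 6·7
1 = −6·50 + 7·43
1 = 7·493 − 69·50
1 = −69·3008 + 421·493
1 = 421·9517 − 1332·3008
So 3008·(-1332) ≡ 1 (mod 9517), and -1332 ≡ 8185 (mod 9517).

8185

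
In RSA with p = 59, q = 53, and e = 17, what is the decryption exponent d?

φ(n) = (p−1)(q−1) = 58·52 = 3016.
Need d with 17·d ≡ 1 (mod 3016). Apply the extended Euclidean algorithm:
3016 = 177×17 + 7
17 = 2×7 + 3
7 = 2×3 + 1
3 = 3×1 + 0
Back-substitute:
1 = 7 − 2·3
1 = −2·17 + 5·7
1 = 5·3016 − 887·17
So 17·(-887) ≡ 1 (mod 3016), hence d ≡ -887 ≡ 2129 (mod 3016).

2129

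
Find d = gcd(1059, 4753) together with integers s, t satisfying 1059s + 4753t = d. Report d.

1

Apply Euclid's algorithm to 4753 and 1059:
4753 = 4×1059 + 517
1059 = 2×517 + 25
517 = 20×25 + 17
25 = 1×17 + 8
17 = 2×8 + 1
8 = 8×1 + 0
gcd(1059, 4753) = 1.
Working backward:
1 = 17 − 2·8
1 = −2·25 + 3·17
1 = 3·517 − 62·25
1 = −62·1059 + 127·517
1 = 127·4753 − 570·1059
So 1 = (127)·4753 + (-570)·1059.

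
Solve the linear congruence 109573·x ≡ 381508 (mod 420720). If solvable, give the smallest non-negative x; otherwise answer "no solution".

First find gcd(109573, 420720):
420720 = 3·109573 + 92001
109573 = 1·92001 + 17572
92001 = 5·17572 + 4141
17572 = 4·4141 + 1008
4141 = 4·1008 + 109
1008 = 9·109 + 27
109 = 4·27 + 1
27 = 27·1 + 0
gcd = 1, so a unique solution mod 420720 exists.
Back-substitute for the Bézout coefficients:
1 = 109 − 4·27
1 = −4·1008 + 37·109
1 = 37·4141 − 152·1008
1 = −152·17572 + 645·4141
1 = 645·92001 − 3377·17572
1 = −3377·109573 + 4022·92001
1 = 4022·420720 − 15443·109573
So 109573·(-15443) ≡ 1 (mod 420720), giving 109573⁻¹ ≡ 405277.
x ≡ 109573⁻¹·381508 ≡ 405277·381508 ≡ 134836 (mod 420720).

134836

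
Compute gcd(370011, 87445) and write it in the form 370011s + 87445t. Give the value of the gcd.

1

Repeated division:
370011 = 4×87445 + 20231
87445 = 4×20231 + 6521
20231 = 3×6521 + 668
6521 = 9×668 + 509
668 = 1×509 + 159
509 = 3×159 + 32
159 = 4×32 + 31
32 = 1×31 + 1
31 = 31×1 + 0
gcd(370011, 87445) = 1.
Back-substituting:
1 = 32 − 31
1 = −159 + 5·32
1 = 5·509 − 16·159
1 = −16·668 + 21·509
1 = 21·6521 − 205·668
1 = −205·20231 + 636·6521
1 = 636·87445 − 2749·20231
1 = −2749·370011 + 11632·87445
So 1 = (-2749)·370011 + (11632)·87445.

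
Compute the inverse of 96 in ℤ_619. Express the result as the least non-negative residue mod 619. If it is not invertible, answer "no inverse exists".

Extended Euclidean algorithm:
619 = 6*96 + 43
96 = 2*43 + 10
43 = 4*10 + 3
10 = 3*3 + 1
3 = 3*1 + 0
gcd = 1, so the inverse exists. Back-substitute:
1 = 10 − 3·3
1 = −3·43 + 13·10
1 = 13·96 − 29·43
1 = −29·619 + 187·96
So 96·187 ≡ 1 (mod 619).

187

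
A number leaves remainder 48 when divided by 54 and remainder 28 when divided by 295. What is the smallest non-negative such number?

Write x = 48 + 54·k. Then 54·k ≡ 28 − 48 ≡ 275 (mod 295).
Need 54⁻¹ mod 295. Extended Euclid on (295, 54):
295 = 5·54 + 25
54 = 2·25 + 4
25 = 6·4 + 1
4 = 4·1 + 0
Back-substitute:
1 = 25 − 6·4
1 = −6·54 + 13·25
1 = 13·295 − 71·54
54⁻¹ ≡ 224 (mod 295), so k ≡ 224·275 ≡ 240 (mod 295).
x = 48 + 54·240 = 13008.

13008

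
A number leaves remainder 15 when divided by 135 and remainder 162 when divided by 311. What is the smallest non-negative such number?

Write x = 15 + 135·k. Then 135·k ≡ 162 − 15 ≡ 147 (mod 311).
Need 135⁻¹ mod 311. Extended Euclid on (311, 135):
311 = 2·135 + 41
135 = 3·41 + 12
41 = 3·12 + 5
12 = 2·5 + 2
5 = 2·2 + 1
2 = 2·1 + 0
Back-substitute:
1 = 5 − 2·2
1 = −2·12 + 5·5
1 = 5·41 − 17·12
1 = −17·135 + 56·41
1 = 56·311 − 129·135
135⁻¹ ≡ 182 (mod 311), so k ≡ 182·147 ≡ 8 (mod 311).
x = 15 + 135·8 = 1095.

1095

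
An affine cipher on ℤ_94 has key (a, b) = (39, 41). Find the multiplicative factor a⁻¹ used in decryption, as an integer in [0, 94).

Apply the Euclidean algorithm to 94 and 39:
94 = 2*39 + 16
39 = 2*16 + 7
16 = 2*7 + 2
7 = 3*2 + 1
2 = 2*1 + 0
Since gcd(39, 94) = 1, back-substitute to write 1 as a combination:
1 = 7 − 3·2
1 = −3·16 + 7·7
1 = 7·39 − 17·16
1 = −17·94 + 41·39
So 39·41 ≡ 1 (mod 94).

41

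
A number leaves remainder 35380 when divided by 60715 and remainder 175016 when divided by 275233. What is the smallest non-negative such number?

10494258840

Write x = 35380 + 60715·k. Then 60715·k ≡ 175016 − 35380 ≡ 139636 (mod 275233).
Need 60715⁻¹ mod 275233. Extended Euclid on (275233, 60715):
275233 = 4×60715 + 32373
60715 = 1×32373 + 28342
32373 = 1×28342 + 4031
28342 = 7×4031 + 125
4031 = 32×125 + 31
125 = 4×31 + 1
31 = 31×1 + 0
Back-substitute:
1 = 125 − 4·31
1 = −4·4031 + 129·125
1 = 129·28342 − 907·4031
1 = −907·32373 + 1036·28342
1 = 1036·60715 − 1943·32373
1 = −1943·275233 + 8808·60715
60715⁻¹ ≡ 8808 (mod 275233), so k ≡ 8808·139636 ≡ 172844 (mod 275233).
x = 35380 + 60715·172844 = 10494258840.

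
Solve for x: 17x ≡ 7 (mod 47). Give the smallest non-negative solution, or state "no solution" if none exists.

17

First find gcd(17, 47):
47 = 2·17 + 13
17 = 1·13 + 4
13 = 3·4 + 1
4 = 4·1 + 0
gcd = 1, so a unique solution mod 47 exists.
Back-substitute for the Bézout coefficients:
1 = 13 − 3·4
1 = −3·17 + 4·13
1 = 4·47 − 11·17
So 17·(-11) ≡ 1 (mod 47), giving 17⁻¹ ≡ 36.
x ≡ 17⁻¹·7 ≡ 36·7 ≡ 17 (mod 47).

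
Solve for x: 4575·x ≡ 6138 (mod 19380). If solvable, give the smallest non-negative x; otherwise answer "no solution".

no solution

gcd(4575, 19380):
19380 = 4·4575 + 1080
4575 = 4·1080 + 255
1080 = 4·255 + 60
255 = 4·60 + 15
60 = 4·15 + 0
gcd = 15, but 15 ∤ 6138, so the congruence has no solution.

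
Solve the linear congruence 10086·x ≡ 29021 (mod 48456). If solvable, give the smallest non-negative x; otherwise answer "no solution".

gcd(10086, 48456):
48456 = 4×10086 + 8112
10086 = 1×8112 + 1974
8112 = 4×1974 + 216
1974 = 9×216 + 30
216 = 7×30 + 6
30 = 5×6 + 0
gcd = 6, but 6 ∤ 29021, so the congruence has no solution.

no solution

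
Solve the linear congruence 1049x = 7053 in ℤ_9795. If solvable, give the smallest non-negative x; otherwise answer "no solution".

First find gcd(1049, 9795):
9795 = 9×1049 + 354
1049 = 2×354 + 341
354 = 1×341 + 13
341 = 26×13 + 3
13 = 4×3 + 1
3 = 3×1 + 0
gcd = 1, so a unique solution mod 9795 exists.
Back-substitute for the Bézout coefficients:
1 = 13 − 4·3
1 = −4·341 + 105·13
1 = 105·354 − 109·341
1 = −109·1049 + 323·354
1 = 323·9795 − 3016·1049
So 1049·(-3016) ≡ 1 (mod 9795), giving 1049⁻¹ ≡ 6779.
x ≡ 1049⁻¹·7053 ≡ 6779·7053 ≡ 2892 (mod 9795).

2892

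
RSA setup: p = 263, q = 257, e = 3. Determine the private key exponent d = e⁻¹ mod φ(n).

φ(n) = (p−1)(q−1) = 262·256 = 67072.
Need d with 3·d ≡ 1 (mod 67072). Apply the extended Euclidean algorithm:
67072 = 22357×3 + 1
3 = 3×1 + 0
Back-substitute:
1 = 67072 − 22357·3
So 3·(-22357) ≡ 1 (mod 67072), hence d ≡ -22357 ≡ 44715 (mod 67072).

44715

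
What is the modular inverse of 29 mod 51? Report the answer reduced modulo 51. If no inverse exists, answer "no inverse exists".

Extended Euclidean algorithm:
51 = 1*29 + 22
29 = 1*22 + 7
22 = 3*7 + 1
7 = 7*1 + 0
The gcd is 1. Working backward:
1 = 22 − 3·7
1 = −3·29 + 4·22
1 = 4·51 − 7·29
Hence 29⁻¹ ≡ -7 ≡ 44 (mod 51).

44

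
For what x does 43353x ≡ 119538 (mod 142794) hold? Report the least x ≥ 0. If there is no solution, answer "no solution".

First find gcd(43353, 142794):
142794 = 3·43353 + 12735
43353 = 3·12735 + 5148
12735 = 2·5148 + 2439
5148 = 2·2439 + 270
2439 = 9·270 + 9
270 = 30·9 + 0
gcd = 9 and 9 | 119538, so solutions exist. Divide through by 9: 4817x ≡ 13282 (mod 15866).
Now find 4817⁻¹ mod 15866:
15866 = 3·4817 + 1415
4817 = 3·1415 + 572
1415 = 2·572 + 271
572 = 2·271 + 30
271 = 9·30 + 1
30 = 30·1 + 0
Back-substitute:
1 = 271 − 9·30
1 = −9·572 + 19·271
1 = 19·1415 − 47·572
1 = −47·4817 + 160·1415
1 = 160·15866 − 527·4817
So 4817·(-527) ≡ 1 (mod 15866), i.e. 4817⁻¹ ≡ 15339.
Then x ≡ 15339·13282 ≡ 13158 (mod 15866); the smallest non-negative solution is x = 13158.

13158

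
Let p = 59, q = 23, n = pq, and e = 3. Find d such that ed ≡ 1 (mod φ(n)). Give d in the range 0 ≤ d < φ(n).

φ(n) = (p−1)(q−1) = 58·22 = 1276.
Need d with 3·d ≡ 1 (mod 1276). Apply the extended Euclidean algorithm:
1276 = 425×3 + 1
3 = 3×1 + 0
Back-substitute:
1 = 1276 − 425·3
So 3·(-425) ≡ 1 (mod 1276), hence d ≡ -425 ≡ 851 (mod 1276).

851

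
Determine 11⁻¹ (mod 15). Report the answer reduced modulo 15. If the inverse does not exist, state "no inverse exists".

11

Run Euclid on (15, 11):
15 = 1×11 + 4
11 = 2×4 + 3
4 = 1×3 + 1
3 = 3×1 + 0
Since gcd(11, 15) = 1, back-substitute to write 1 as a combination:
1 = 4 − 3
1 = −11 + 3·4
1 = 3·15 − 4·11
Hence 11⁻¹ ≡ -4 ≡ 11 (mod 15).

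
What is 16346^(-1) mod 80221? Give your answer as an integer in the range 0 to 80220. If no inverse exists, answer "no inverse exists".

71343

Run Euclid on (80221, 16346):
80221 = 4·16346 + 14837
16346 = 1·14837 + 1509
14837 = 9·1509 + 1256
1509 = 1·1256 + 253
1256 = 4·253 + 244
253 = 1·244 + 9
244 = 27·9 + 1
9 = 9·1 + 0
gcd = 1, so the inverse exists. Back-substitute:
1 = 244 − 27·9
1 = −27·253 + 28·244
1 = 28·1256 − 139·253
1 = −139·1509 + 167·1256
1 = 167·14837 − 1642·1509
1 = −1642·16346 + 1809·14837
1 = 1809·80221 − 8878·16346
So 16346·(-8878) ≡ 1 (mod 80221), and -8878 ≡ 71343 (mod 80221).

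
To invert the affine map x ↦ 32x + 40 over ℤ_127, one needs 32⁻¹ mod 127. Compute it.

Extended Euclidean algorithm:
127 = 3*32 + 31
32 = 1*31 + 1
31 = 31*1 + 0
Since gcd(32, 127) = 1, back-substitute to write 1 as a combination:
1 = 32 − 31
1 = −127 + 4·32
So 32·4 ≡ 1 (mod 127).

4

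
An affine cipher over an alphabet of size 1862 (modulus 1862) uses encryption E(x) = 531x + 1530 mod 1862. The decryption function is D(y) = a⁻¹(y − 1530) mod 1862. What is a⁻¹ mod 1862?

Run Euclid on (1862, 531):
1862 = 3·531 + 269
531 = 1·269 + 262
269 = 1·262 + 7
262 = 37·7 + 3
7 = 2·3 + 1
3 = 3·1 + 0
The gcd is 1. Working backward:
1 = 7 − 2·3
1 = −2·262 + 75·7
1 = 75·269 − 77·262
1 = −77·531 + 152·269
1 = 152·1862 − 533·531
Hence 531⁻¹ ≡ -533 ≡ 1329 (mod 1862).

1329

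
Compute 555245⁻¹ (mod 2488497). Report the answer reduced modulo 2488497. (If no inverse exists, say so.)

Extended Euclidean algorithm:
2488497 = 4·555245 + 267517
555245 = 2·267517 + 20211
267517 = 13·20211 + 4774
20211 = 4·4774 + 1115
4774 = 4·1115 + 314
1115 = 3·314 + 173
314 = 1·173 + 141
173 = 1·141 + 32
141 = 4·32 + 13
32 = 2·13 + 6
13 = 2·6 + 1
6 = 6·1 + 0
gcd = 1, so the inverse exists. Back-substitute:
1 = 13 − 2·6
1 = −2·32 + 5·13
1 = 5·141 − 22·32
1 = −22·173 + 27·141
1 = 27·314 − 49·173
1 = −49·1115 + 174·314
1 = 174·4774 − 745·1115
1 = −745·20211 + 3154·4774
1 = 3154·267517 − 41747·20211
1 = −41747·555245 + 86648·267517
1 = 86648·2488497 − 388339·555245
Thus 555245·(-388339) ≡ 1 (mod 2488497); reducing, -388339 mod 2488497 = 2100158.

2100158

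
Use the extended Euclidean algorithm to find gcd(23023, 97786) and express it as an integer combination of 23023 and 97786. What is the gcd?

Repeated division:
97786 = 4×23023 + 5694
23023 = 4×5694 + 247
5694 = 23×247 + 13
247 = 19×13 + 0
gcd(23023, 97786) = 13.
Back-substituting:
13 = 5694 − 23·247
13 = −23·23023 + 93·5694
13 = 93·97786 − 395·23023
So 13 = (93)·97786 + (-395)·23023.

13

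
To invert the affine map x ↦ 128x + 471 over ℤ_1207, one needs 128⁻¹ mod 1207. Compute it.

gcd(1207, 128) by repeated division:
1207 = 9*128 + 55
128 = 2*55 + 18
55 = 3*18 + 1
18 = 18*1 + 0
Since gcd(128, 1207) = 1, back-substitute to write 1 as a combination:
1 = 55 − 3·18
1 = −3·128 + 7·55
1 = 7·1207 − 66·128
So 128·(-66) ≡ 1 (mod 1207), and -66 ≡ 1141 (mod 1207).

1141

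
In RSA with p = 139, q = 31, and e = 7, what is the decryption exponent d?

1183

φ(n) = (p−1)(q−1) = 138·30 = 4140.
Need d with 7·d ≡ 1 (mod 4140). Apply the extended Euclidean algorithm:
4140 = 591×7 + 3
7 = 2×3 + 1
3 = 3×1 + 0
Back-substitute:
1 = 7 − 2·3
1 = −2·4140 + 1183·7
So 7·1183 ≡ 1 (mod 4140), hence d = 1183.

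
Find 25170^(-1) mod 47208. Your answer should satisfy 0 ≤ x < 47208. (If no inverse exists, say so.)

no inverse exists

Euclidean algorithm on 47208, 25170:
47208 = 1·25170 + 22038
25170 = 1·22038 + 3132
22038 = 7·3132 + 114
3132 = 27·114 + 54
114 = 2·54 + 6
54 = 9·6 + 0
gcd(25170, 47208) = 6 ≠ 1, so 25170 has no multiplicative inverse modulo 47208.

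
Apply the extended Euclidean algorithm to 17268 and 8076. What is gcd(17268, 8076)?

Repeated division:
17268 = 2×8076 + 1116
8076 = 7×1116 + 264
1116 = 4×264 + 60
264 = 4×60 + 24
60 = 2×24 + 12
24 = 2×12 + 0
gcd(17268, 8076) = 12.
Back-substituting:
12 = 60 − 2·24
12 = −2·264 + 9·60
12 = 9·1116 − 38·264
12 = −38·8076 + 275·1116
12 = 275·17268 − 588·8076
So 12 = (275)·17268 + (-588)·8076.

12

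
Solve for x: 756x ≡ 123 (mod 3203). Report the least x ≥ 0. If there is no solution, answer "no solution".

First find gcd(756, 3203):
3203 = 4×756 + 179
756 = 4×179 + 40
179 = 4×40 + 19
40 = 2×19 + 2
19 = 9×2 + 1
2 = 2×1 + 0
gcd = 1, so a unique solution mod 3203 exists.
Back-substitute for the Bézout coefficients:
1 = 19 − 9·2
1 = −9·40 + 19·19
1 = 19·179 − 85·40
1 = −85·756 + 359·179
1 = 359·3203 − 1521·756
So 756·(-1521) ≡ 1 (mod 3203), giving 756⁻¹ ≡ 1682.
x ≡ 756⁻¹·123 ≡ 1682·123 ≡ 1894 (mod 3203).

1894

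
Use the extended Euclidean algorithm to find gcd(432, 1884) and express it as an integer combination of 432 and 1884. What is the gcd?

Apply Euclid's algorithm to 1884 and 432:
1884 = 4·432 + 156
432 = 2·156 + 120
156 = 1·120 + 36
120 = 3·36 + 12
36 = 3·12 + 0
gcd(432, 1884) = 12.
Back-substituting:
12 = 120 − 3·36
12 = −3·156 + 4·120
12 = 4·432 − 11·156
12 = −11·1884 + 48·432
So 12 = (-11)·1884 + (48)·432.

12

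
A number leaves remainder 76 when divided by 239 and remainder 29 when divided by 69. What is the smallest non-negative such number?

1271

Write x = 76 + 239·k. Then 239·k ≡ 29 − 76 ≡ 22 (mod 69).
Need 239⁻¹ mod 69. Extended Euclid on (69, 32):
69 = 2*32 + 5
32 = 6*5 + 2
5 = 2*2 + 1
2 = 2*1 + 0
Back-substitute:
1 = 5 − 2·2
1 = −2·32 + 13·5
1 = 13·69 − 28·32
239⁻¹ ≡ 41 (mod 69), so k ≡ 41·22 ≡ 5 (mod 69).
x = 76 + 239·5 = 1271.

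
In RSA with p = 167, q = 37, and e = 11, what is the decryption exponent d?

3803

φ(n) = (p−1)(q−1) = 166·36 = 5976.
Need d with 11·d ≡ 1 (mod 5976). Apply the extended Euclidean algorithm:
5976 = 543*11 + 3
11 = 3*3 + 2
3 = 1*2 + 1
2 = 2*1 + 0
Back-substitute:
1 = 3 − 2
1 = −11 + 4·3
1 = 4·5976 − 2173·11
So 11·(-2173) ≡ 1 (mod 5976), hence d ≡ -2173 ≡ 3803 (mod 5976).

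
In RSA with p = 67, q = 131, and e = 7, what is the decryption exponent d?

4903

φ(n) = (p−1)(q−1) = 66·130 = 8580.
Need d with 7·d ≡ 1 (mod 8580). Apply the extended Euclidean algorithm:
8580 = 1225·7 + 5
7 = 1·5 + 2
5 = 2·2 + 1
2 = 2·1 + 0
Back-substitute:
1 = 5 − 2·2
1 = −2·7 + 3·5
1 = 3·8580 − 3677·7
So 7·(-3677) ≡ 1 (mod 8580), hence d ≡ -3677 ≡ 4903 (mod 8580).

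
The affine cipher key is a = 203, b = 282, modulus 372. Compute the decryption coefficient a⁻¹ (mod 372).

11

Extended Euclidean algorithm:
372 = 1·203 + 169
203 = 1·169 + 34
169 = 4·34 + 33
34 = 1·33 + 1
33 = 33·1 + 0
The gcd is 1. Working backward:
1 = 34 − 33
1 = −169 + 5·34
1 = 5·203 − 6·169
1 = −6·372 + 11·203
So 203·11 ≡ 1 (mod 372).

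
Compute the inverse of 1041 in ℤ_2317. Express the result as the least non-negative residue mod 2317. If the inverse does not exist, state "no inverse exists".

gcd(2317, 1041) by repeated division:
2317 = 2×1041 + 235
1041 = 4×235 + 101
235 = 2×101 + 33
101 = 3×33 + 2
33 = 16×2 + 1
2 = 2×1 + 0
The gcd is 1. Working backward:
1 = 33 − 16·2
1 = −16·101 + 49·33
1 = 49·235 − 114·101
1 = −114·1041 + 505·235
1 = 505·2317 − 1124·1041
Thus 1041·(-1124) ≡ 1 (mod 2317); reducing, -1124 mod 2317 = 1193.

1193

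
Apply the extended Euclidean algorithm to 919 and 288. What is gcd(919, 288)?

Apply Euclid's algorithm to 919 and 288:
919 = 3×288 + 55
288 = 5×55 + 13
55 = 4×13 + 3
13 = 4×3 + 1
3 = 3×1 + 0
gcd(919, 288) = 1.
Express as a combination:
1 = 13 − 4·3
1 = −4·55 + 17·13
1 = 17·288 − 89·55
1 = −89·919 + 284·288
So 1 = (-89)·919 + (284)·288.

1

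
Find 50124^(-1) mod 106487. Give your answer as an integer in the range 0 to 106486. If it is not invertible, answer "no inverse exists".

Run Euclid on (106487, 50124):
106487 = 2·50124 + 6239
50124 = 8·6239 + 212
6239 = 29·212 + 91
212 = 2·91 + 30
91 = 3·30 + 1
30 = 30·1 + 0
The gcd is 1. Working backward:
1 = 91 − 3·30
1 = −3·212 + 7·91
1 = 7·6239 − 206·212
1 = −206·50124 + 1655·6239
1 = 1655·106487 − 3516·50124
Hence 50124⁻¹ ≡ -3516 ≡ 102971 (mod 106487).

102971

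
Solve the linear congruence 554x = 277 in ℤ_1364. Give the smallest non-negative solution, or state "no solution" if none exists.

gcd(554, 1364):
1364 = 2·554 + 256
554 = 2·256 + 42
256 = 6·42 + 4
42 = 10·4 + 2
4 = 2·2 + 0
gcd = 2, but 2 ∤ 277, so the congruence has no solution.

no solution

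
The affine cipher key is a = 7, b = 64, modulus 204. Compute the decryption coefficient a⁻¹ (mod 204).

175

Run Euclid on (204, 7):
204 = 29*7 + 1
7 = 7*1 + 0
The gcd is 1. Working backward:
1 = 204 − 29·7
Hence 7⁻¹ ≡ -29 ≡ 175 (mod 204).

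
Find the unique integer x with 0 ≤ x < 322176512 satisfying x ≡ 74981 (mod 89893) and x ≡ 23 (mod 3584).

156309015

Write x = 74981 + 89893·k. Then 89893·k ≡ 23 − 74981 ≡ 306 (mod 3584).
Need 89893⁻¹ mod 3584. Extended Euclid on (3584, 293):
3584 = 12×293 + 68
293 = 4×68 + 21
68 = 3×21 + 5
21 = 4×5 + 1
5 = 5×1 + 0
Back-substitute:
1 = 21 − 4·5
1 = −4·68 + 13·21
1 = 13·293 − 56·68
1 = −56·3584 + 685·293
89893⁻¹ ≡ 685 (mod 3584), so k ≡ 685·306 ≡ 1738 (mod 3584).
x = 74981 + 89893·1738 = 156309015.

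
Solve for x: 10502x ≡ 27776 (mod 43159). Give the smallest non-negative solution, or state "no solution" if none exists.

First find gcd(10502, 43159):
43159 = 4×10502 + 1151
10502 = 9×1151 + 143
1151 = 8×143 + 7
143 = 20×7 + 3
7 = 2×3 + 1
3 = 3×1 + 0
gcd = 1, so a unique solution mod 43159 exists.
Back-substitute for the Bézout coefficients:
1 = 7 − 2·3
1 = −2·143 + 41·7
1 = 41·1151 − 330·143
1 = −330·10502 + 3011·1151
1 = 3011·43159 − 12374·10502
So 10502·(-12374) ≡ 1 (mod 43159), giving 10502⁻¹ ≡ 30785.
x ≡ 10502⁻¹·27776 ≡ 30785·27776 ≡ 18052 (mod 43159).

18052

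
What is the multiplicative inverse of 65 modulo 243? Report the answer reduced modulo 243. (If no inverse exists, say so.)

86

Run Euclid on (243, 65):
243 = 3·65 + 48
65 = 1·48 + 17
48 = 2·17 + 14
17 = 1·14 + 3
14 = 4·3 + 2
3 = 1·2 + 1
2 = 2·1 + 0
The gcd is 1. Working backward:
1 = 3 − 2
1 = −14 + 5·3
1 = 5·17 − 6·14
1 = −6·48 + 17·17
1 = 17·65 − 23·48
1 = −23·243 + 86·65
So 65·86 ≡ 1 (mod 243).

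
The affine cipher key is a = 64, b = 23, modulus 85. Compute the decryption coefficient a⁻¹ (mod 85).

Extended Euclidean algorithm:
85 = 1×64 + 21
64 = 3×21 + 1
21 = 21×1 + 0
The gcd is 1. Working backward:
1 = 64 − 3·21
1 = −3·85 + 4·64
So 64·4 ≡ 1 (mod 85).

4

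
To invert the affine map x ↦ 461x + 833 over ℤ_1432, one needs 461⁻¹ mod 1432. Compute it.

789

Extended Euclidean algorithm:
1432 = 3*461 + 49
461 = 9*49 + 20
49 = 2*20 + 9
20 = 2*9 + 2
9 = 4*2 + 1
2 = 2*1 + 0
gcd = 1, so the inverse exists. Back-substitute:
1 = 9 − 4·2
1 = −4·20 + 9·9
1 = 9·49 − 22·20
1 = −22·461 + 207·49
1 = 207·1432 − 643·461
So 461·(-643) ≡ 1 (mod 1432), and -643 ≡ 789 (mod 1432).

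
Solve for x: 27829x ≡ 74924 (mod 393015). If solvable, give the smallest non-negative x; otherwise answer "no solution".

129506

First find gcd(27829, 393015):
393015 = 14*27829 + 3409
27829 = 8*3409 + 557
3409 = 6*557 + 67
557 = 8*67 + 21
67 = 3*21 + 4
21 = 5*4 + 1
4 = 4*1 + 0
gcd = 1, so a unique solution mod 393015 exists.
Back-substitute for the Bézout coefficients:
1 = 21 − 5·4
1 = −5·67 + 16·21
1 = 16·557 − 133·67
1 = −133·3409 + 814·557
1 = 814·27829 − 6645·3409
1 = −6645·393015 + 93844·27829
So 27829·(93844) ≡ 1 (mod 393015), giving 27829⁻¹ ≡ 93844.
x ≡ 27829⁻¹·74924 ≡ 93844·74924 ≡ 129506 (mod 393015).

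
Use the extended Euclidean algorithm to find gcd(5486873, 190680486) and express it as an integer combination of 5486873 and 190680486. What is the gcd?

1

Apply Euclid's algorithm to 190680486 and 5486873:
190680486 = 34*5486873 + 4126804
5486873 = 1*4126804 + 1360069
4126804 = 3*1360069 + 46597
1360069 = 29*46597 + 8756
46597 = 5*8756 + 2817
8756 = 3*2817 + 305
2817 = 9*305 + 72
305 = 4*72 + 17
72 = 4*17 + 4
17 = 4*4 + 1
4 = 4*1 + 0
gcd(5486873, 190680486) = 1.
Express as a combination:
1 = 17 − 4·4
1 = −4·72 + 17·17
1 = 17·305 − 72·72
1 = −72·2817 + 665·305
1 = 665·8756 − 2067·2817
1 = −2067·46597 + 11000·8756
1 = 11000·1360069 − 321067·46597
1 = −321067·4126804 + 974201·1360069
1 = 974201·5486873 − 1295268·4126804
1 = −1295268·190680486 + 45013313·5486873
So 1 = (-1295268)·190680486 + (45013313)·5486873.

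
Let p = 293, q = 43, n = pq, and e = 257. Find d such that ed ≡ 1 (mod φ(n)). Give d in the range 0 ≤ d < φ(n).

φ(n) = (p−1)(q−1) = 292·42 = 12264.
Need d with 257·d ≡ 1 (mod 12264). Apply the extended Euclidean algorithm:
12264 = 47*257 + 185
257 = 1*185 + 72
185 = 2*72 + 41
72 = 1*41 + 31
41 = 1*31 + 10
31 = 3*10 + 1
10 = 10*1 + 0
Back-substitute:
1 = 31 − 3·10
1 = −3·41 + 4·31
1 = 4·72 − 7·41
1 = −7·185 + 18·72
1 = 18·257 − 25·185
1 = −25·12264 + 1193·257
So 257·1193 ≡ 1 (mod 12264), hence d = 1193.

1193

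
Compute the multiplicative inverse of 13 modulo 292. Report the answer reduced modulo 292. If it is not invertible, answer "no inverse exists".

45

Extended Euclidean algorithm:
292 = 22·13 + 6
13 = 2·6 + 1
6 = 6·1 + 0
gcd = 1, so the inverse exists. Back-substitute:
1 = 13 − 2·6
1 = −2·292 + 45·13
So 13·45 ≡ 1 (mod 292).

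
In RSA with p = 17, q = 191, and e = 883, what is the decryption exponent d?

φ(n) = (p−1)(q−1) = 16·190 = 3040.
Need d with 883·d ≡ 1 (mod 3040). Apply the extended Euclidean algorithm:
3040 = 3·883 + 391
883 = 2·391 + 101
391 = 3·101 + 88
101 = 1·88 + 13
88 = 6·13 + 10
13 = 1·10 + 3
10 = 3·3 + 1
3 = 3·1 + 0
Back-substitute:
1 = 10 − 3·3
1 = −3·13 + 4·10
1 = 4·88 − 27·13
1 = −27·101 + 31·88
1 = 31·391 − 120·101
1 = −120·883 + 271·391
1 = 271·3040 − 933·883
So 883·(-933) ≡ 1 (mod 3040), hence d ≡ -933 ≡ 2107 (mod 3040).

2107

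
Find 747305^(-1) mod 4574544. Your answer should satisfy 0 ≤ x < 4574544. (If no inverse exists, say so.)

Euclidean algorithm on 4574544, 747305:
4574544 = 6*747305 + 90714
747305 = 8*90714 + 21593
90714 = 4*21593 + 4342
21593 = 4*4342 + 4225
4342 = 1*4225 + 117
4225 = 36*117 + 13
117 = 9*13 + 0
gcd(747305, 4574544) = 13 ≠ 1, so 747305 has no multiplicative inverse modulo 4574544.

no inverse exists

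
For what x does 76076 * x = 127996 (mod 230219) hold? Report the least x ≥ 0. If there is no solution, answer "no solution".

5473

First find gcd(76076, 230219):
230219 = 3×76076 + 1991
76076 = 38×1991 + 418
1991 = 4×418 + 319
418 = 1×319 + 99
319 = 3×99 + 22
99 = 4×22 + 11
22 = 2×11 + 0
gcd = 11 and 11 | 127996, so solutions exist. Divide through by 11: 6916x ≡ 11636 (mod 20929).
Now find 6916⁻¹ mod 20929:
20929 = 3·6916 + 181
6916 = 38·181 + 38
181 = 4·38 + 29
38 = 1·29 + 9
29 = 3·9 + 2
9 = 4·2 + 1
2 = 2·1 + 0
Back-substitute:
1 = 9 − 4·2
1 = −4·29 + 13·9
1 = 13·38 − 17·29
1 = −17·181 + 81·38
1 = 81·6916 − 3095·181
1 = −3095·20929 + 9366·6916
So 6916⁻¹ ≡ 9366 (mod 20929).
Then x ≡ 9366·11636 ≡ 5473 (mod 20929); the smallest non-negative solution is x = 5473.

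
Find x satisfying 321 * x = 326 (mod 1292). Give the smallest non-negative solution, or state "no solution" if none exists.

806

First find gcd(321, 1292):
1292 = 4*321 + 8
321 = 40*8 + 1
8 = 8*1 + 0
gcd = 1, so a unique solution mod 1292 exists.
Back-substitute for the Bézout coefficients:
1 = 321 − 40·8
1 = −40·1292 + 161·321
So 321·(161) ≡ 1 (mod 1292), giving 321⁻¹ ≡ 161.
x ≡ 321⁻¹·326 ≡ 161·326 ≡ 806 (mod 1292).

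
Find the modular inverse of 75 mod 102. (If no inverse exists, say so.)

no inverse exists

Compute gcd(75, 102):
102 = 1·75 + 27
75 = 2·27 + 21
27 = 1·21 + 6
21 = 3·6 + 3
6 = 2·3 + 0
The gcd is 3, not 1, hence no inverse exists.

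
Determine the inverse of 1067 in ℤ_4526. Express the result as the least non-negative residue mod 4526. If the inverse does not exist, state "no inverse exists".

1035

Extended Euclidean algorithm:
4526 = 4·1067 + 258
1067 = 4·258 + 35
258 = 7·35 + 13
35 = 2·13 + 9
13 = 1·9 + 4
9 = 2·4 + 1
4 = 4·1 + 0
Since gcd(1067, 4526) = 1, back-substitute to write 1 as a combination:
1 = 9 − 2·4
1 = −2·13 + 3·9
1 = 3·35 − 8·13
1 = −8·258 + 59·35
1 = 59·1067 − 244·258
1 = −244·4526 + 1035·1067
So 1067·1035 ≡ 1 (mod 4526).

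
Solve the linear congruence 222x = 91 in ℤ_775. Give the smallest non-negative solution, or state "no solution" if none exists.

First find gcd(222, 775):
775 = 3×222 + 109
222 = 2×109 + 4
109 = 27×4 + 1
4 = 4×1 + 0
gcd = 1, so a unique solution mod 775 exists.
Back-substitute for the Bézout coefficients:
1 = 109 − 27·4
1 = −27·222 + 55·109
1 = 55·775 − 192·222
So 222·(-192) ≡ 1 (mod 775), giving 222⁻¹ ≡ 583.
x ≡ 222⁻¹·91 ≡ 583·91 ≡ 353 (mod 775).

353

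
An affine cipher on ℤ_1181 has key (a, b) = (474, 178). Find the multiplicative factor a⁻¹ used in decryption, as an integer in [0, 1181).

Run Euclid on (1181, 474):
1181 = 2*474 + 233
474 = 2*233 + 8
233 = 29*8 + 1
8 = 8*1 + 0
Since gcd(474, 1181) = 1, back-substitute to write 1 as a combination:
1 = 233 − 29·8
1 = −29·474 + 59·233
1 = 59·1181 − 147·474
So 474·(-147) ≡ 1 (mod 1181), and -147 ≡ 1034 (mod 1181).

1034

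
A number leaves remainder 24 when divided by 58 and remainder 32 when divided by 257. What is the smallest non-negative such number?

Write x = 24 + 58·k. Then 58·k ≡ 32 − 24 ≡ 8 (mod 257).
Need 58⁻¹ mod 257. Extended Euclid on (257, 58):
257 = 4·58 + 25
58 = 2·25 + 8
25 = 3·8 + 1
8 = 8·1 + 0
Back-substitute:
1 = 25 − 3·8
1 = −3·58 + 7·25
1 = 7·257 − 31·58
58⁻¹ ≡ 226 (mod 257), so k ≡ 226·8 ≡ 9 (mod 257).
x = 24 + 58·9 = 546.

546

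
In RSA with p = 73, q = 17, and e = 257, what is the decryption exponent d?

641

φ(n) = (p−1)(q−1) = 72·16 = 1152.
Need d with 257·d ≡ 1 (mod 1152). Apply the extended Euclidean algorithm:
1152 = 4×257 + 124
257 = 2×124 + 9
124 = 13×9 + 7
9 = 1×7 + 2
7 = 3×2 + 1
2 = 2×1 + 0
Back-substitute:
1 = 7 − 3·2
1 = −3·9 + 4·7
1 = 4·124 − 55·9
1 = −55·257 + 114·124
1 = 114·1152 − 511·257
So 257·(-511) ≡ 1 (mod 1152), hence d ≡ -511 ≡ 641 (mod 1152).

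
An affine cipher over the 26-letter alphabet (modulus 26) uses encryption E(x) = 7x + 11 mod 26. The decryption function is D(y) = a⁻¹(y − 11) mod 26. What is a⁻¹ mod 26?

15

Apply the Euclidean algorithm to 26 and 7:
26 = 3×7 + 5
7 = 1×5 + 2
5 = 2×2 + 1
2 = 2×1 + 0
gcd = 1, so the inverse exists. Back-substitute:
1 = 5 − 2·2
1 = −2·7 + 3·5
1 = 3·26 − 11·7
Thus 7·(-11) ≡ 1 (mod 26); reducing, -11 mod 26 = 15.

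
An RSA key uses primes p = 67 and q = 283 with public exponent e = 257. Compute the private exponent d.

φ(n) = (p−1)(q−1) = 66·282 = 18612.
Need d with 257·d ≡ 1 (mod 18612). Apply the extended Euclidean algorithm:
18612 = 72·257 + 108
257 = 2·108 + 41
108 = 2·41 + 26
41 = 1·26 + 15
26 = 1·15 + 11
15 = 1·11 + 4
11 = 2·4 + 3
4 = 1·3 + 1
3 = 3·1 + 0
Back-substitute:
1 = 4 − 3
1 = −11 + 3·4
1 = 3·15 − 4·11
1 = −4·26 + 7·15
1 = 7·41 − 11·26
1 = −11·108 + 29·41
1 = 29·257 − 69·108
1 = −69·18612 + 4997·257
So 257·4997 ≡ 1 (mod 18612), hence d = 4997.

4997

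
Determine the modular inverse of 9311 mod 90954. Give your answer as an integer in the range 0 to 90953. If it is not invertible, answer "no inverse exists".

Run Euclid on (90954, 9311):
90954 = 9*9311 + 7155
9311 = 1*7155 + 2156
7155 = 3*2156 + 687
2156 = 3*687 + 95
687 = 7*95 + 22
95 = 4*22 + 7
22 = 3*7 + 1
7 = 7*1 + 0
The gcd is 1. Working backward:
1 = 22 − 3·7
1 = −3·95 + 13·22
1 = 13·687 − 94·95
1 = −94·2156 + 295·687
1 = 295·7155 − 979·2156
1 = −979·9311 + 1274·7155
1 = 1274·90954 − 12445·9311
So 9311·(-12445) ≡ 1 (mod 90954), and -12445 ≡ 78509 (mod 90954).

78509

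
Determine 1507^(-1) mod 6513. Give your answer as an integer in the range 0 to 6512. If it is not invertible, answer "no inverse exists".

376

Apply the Euclidean algorithm to 6513 and 1507:
6513 = 4×1507 + 485
1507 = 3×485 + 52
485 = 9×52 + 17
52 = 3×17 + 1
17 = 17×1 + 0
Since gcd(1507, 6513) = 1, back-substitute to write 1 as a combination:
1 = 52 − 3·17
1 = −3·485 + 28·52
1 = 28·1507 − 87·485
1 = −87·6513 + 376·1507
So 1507·376 ≡ 1 (mod 6513).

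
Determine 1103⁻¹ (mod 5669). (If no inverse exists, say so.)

1362

gcd(5669, 1103) by repeated division:
5669 = 5×1103 + 154
1103 = 7×154 + 25
154 = 6×25 + 4
25 = 6×4 + 1
4 = 4×1 + 0
gcd = 1, so the inverse exists. Back-substitute:
1 = 25 − 6·4
1 = −6·154 + 37·25
1 = 37·1103 − 265·154
1 = −265·5669 + 1362·1103
So 1103·1362 ≡ 1 (mod 5669).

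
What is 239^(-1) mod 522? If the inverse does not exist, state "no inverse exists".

83

Run Euclid on (522, 239):
522 = 2·239 + 44
239 = 5·44 + 19
44 = 2·19 + 6
19 = 3·6 + 1
6 = 6·1 + 0
gcd = 1, so the inverse exists. Back-substitute:
1 = 19 − 3·6
1 = −3·44 + 7·19
1 = 7·239 − 38·44
1 = −38·522 + 83·239
So 239·83 ≡ 1 (mod 522).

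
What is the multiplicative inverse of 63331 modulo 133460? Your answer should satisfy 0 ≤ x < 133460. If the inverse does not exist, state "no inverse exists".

18631

gcd(133460, 63331) by repeated division:
133460 = 2·63331 + 6798
63331 = 9·6798 + 2149
6798 = 3·2149 + 351
2149 = 6·351 + 43
351 = 8·43 + 7
43 = 6·7 + 1
7 = 7·1 + 0
Since gcd(63331, 133460) = 1, back-substitute to write 1 as a combination:
1 = 43 − 6·7
1 = −6·351 + 49·43
1 = 49·2149 − 300·351
1 = −300·6798 + 949·2149
1 = 949·63331 − 8841·6798
1 = −8841·133460 + 18631·63331
So 63331·18631 ≡ 1 (mod 133460).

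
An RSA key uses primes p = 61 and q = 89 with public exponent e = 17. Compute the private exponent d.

φ(n) = (p−1)(q−1) = 60·88 = 5280.
Need d with 17·d ≡ 1 (mod 5280). Apply the extended Euclidean algorithm:
5280 = 310·17 + 10
17 = 1·10 + 7
10 = 1·7 + 3
7 = 2·3 + 1
3 = 3·1 + 0
Back-substitute:
1 = 7 − 2·3
1 = −2·10 + 3·7
1 = 3·17 − 5·10
1 = −5·5280 + 1553·17
So 17·1553 ≡ 1 (mod 5280), hence d = 1553.

1553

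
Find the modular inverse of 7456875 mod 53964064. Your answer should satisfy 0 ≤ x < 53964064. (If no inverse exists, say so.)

gcd(53964064, 7456875) by repeated division:
53964064 = 7*7456875 + 1765939
7456875 = 4*1765939 + 393119
1765939 = 4*393119 + 193463
393119 = 2*193463 + 6193
193463 = 31*6193 + 1480
6193 = 4*1480 + 273
1480 = 5*273 + 115
273 = 2*115 + 43
115 = 2*43 + 29
43 = 1*29 + 14
29 = 2*14 + 1
14 = 14*1 + 0
gcd = 1, so the inverse exists. Back-substitute:
1 = 29 − 2·14
1 = −2·43 + 3·29
1 = 3·115 − 8·43
1 = −8·273 + 19·115
1 = 19·1480 − 103·273
1 = −103·6193 + 431·1480
1 = 431·193463 − 13464·6193
1 = −13464·393119 + 27359·193463
1 = 27359·1765939 − 122900·393119
1 = −122900·7456875 + 518959·1765939
1 = 518959·53964064 − 3755613·7456875
So 7456875·(-3755613) ≡ 1 (mod 53964064), and -3755613 ≡ 50208451 (mod 53964064).

50208451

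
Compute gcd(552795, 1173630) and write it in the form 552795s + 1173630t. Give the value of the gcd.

Apply Euclid's algorithm to 1173630 and 552795:
1173630 = 2·552795 + 68040
552795 = 8·68040 + 8475
68040 = 8·8475 + 240
8475 = 35·240 + 75
240 = 3·75 + 15
75 = 5·15 + 0
gcd(552795, 1173630) = 15.
Working backward:
15 = 240 − 3·75
15 = −3·8475 + 106·240
15 = 106·68040 − 851·8475
15 = −851·552795 + 6914·68040
15 = 6914·1173630 − 14679·552795
So 15 = (6914)·1173630 + (-14679)·552795.

15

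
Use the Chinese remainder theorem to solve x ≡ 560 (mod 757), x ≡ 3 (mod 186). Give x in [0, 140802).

33111

Write x = 560 + 757·k. Then 757·k ≡ 3 − 560 ≡ 1 (mod 186).
Need 757⁻¹ mod 186. Extended Euclid on (186, 13):
186 = 14·13 + 4
13 = 3·4 + 1
4 = 4·1 + 0
Back-substitute:
1 = 13 − 3·4
1 = −3·186 + 43·13
757⁻¹ ≡ 43 (mod 186), so k ≡ 43·1 ≡ 43 (mod 186).
x = 560 + 757·43 = 33111.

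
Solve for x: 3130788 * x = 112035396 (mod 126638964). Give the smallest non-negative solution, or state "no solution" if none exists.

First find gcd(3130788, 126638964):
126638964 = 40×3130788 + 1407444
3130788 = 2×1407444 + 315900
1407444 = 4×315900 + 143844
315900 = 2×143844 + 28212
143844 = 5×28212 + 2784
28212 = 10×2784 + 372
2784 = 7×372 + 180
372 = 2×180 + 12
180 = 15×12 + 0
gcd = 12 and 12 | 112035396, so solutions exist. Divide through by 12: 260899x ≡ 9336283 (mod 10553247).
Now find 260899⁻¹ mod 10553247:
10553247 = 40·260899 + 117287
260899 = 2·117287 + 26325
117287 = 4·26325 + 11987
26325 = 2·11987 + 2351
11987 = 5·2351 + 232
2351 = 10·232 + 31
232 = 7·31 + 15
31 = 2·15 + 1
15 = 15·1 + 0
Back-substitute:
1 = 31 − 2·15
1 = −2·232 + 15·31
1 = 15·2351 − 152·232
1 = −152·11987 + 775·2351
1 = 775·26325 − 1702·11987
1 = −1702·117287 + 7583·26325
1 = 7583·260899 − 16868·117287
1 = −16868·10553247 + 682303·260899
So 260899⁻¹ ≡ 682303 (mod 10553247).
Then x ≡ 682303·9336283 ≡ 1839115 (mod 10553247); the smallest non-negative solution is x = 1839115.

1839115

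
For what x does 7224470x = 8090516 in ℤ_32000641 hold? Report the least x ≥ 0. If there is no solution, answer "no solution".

First find gcd(7224470, 32000641):
32000641 = 4·7224470 + 3102761
7224470 = 2·3102761 + 1018948
3102761 = 3·1018948 + 45917
1018948 = 22·45917 + 8774
45917 = 5·8774 + 2047
8774 = 4·2047 + 586
2047 = 3·586 + 289
586 = 2·289 + 8
289 = 36·8 + 1
8 = 8·1 + 0
gcd = 1, so a unique solution mod 32000641 exists.
Back-substitute for the Bézout coefficients:
1 = 289 − 36·8
1 = −36·586 + 73·289
1 = 73·2047 − 255·586
1 = −255·8774 + 1093·2047
1 = 1093·45917 − 5720·8774
1 = −5720·1018948 + 126933·45917
1 = 126933·3102761 − 386519·1018948
1 = −386519·7224470 + 899971·3102761
1 = 899971·32000641 − 3986403·7224470
So 7224470·(-3986403) ≡ 1 (mod 32000641), giving 7224470⁻¹ ≡ 28014238.
x ≡ 7224470⁻¹·8090516 ≡ 28014238·8090516 ≡ 12782389 (mod 32000641).

12782389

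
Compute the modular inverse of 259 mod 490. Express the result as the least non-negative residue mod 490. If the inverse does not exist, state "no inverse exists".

Euclidean algorithm on 490, 259:
490 = 1·259 + 231
259 = 1·231 + 28
231 = 8·28 + 7
28 = 4·7 + 0
Since gcd = 7 > 1, 259 is not a unit mod 490.

no inverse exists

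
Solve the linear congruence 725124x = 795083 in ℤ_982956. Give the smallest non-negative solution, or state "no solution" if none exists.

no solution

gcd(725124, 982956):
982956 = 1×725124 + 257832
725124 = 2×257832 + 209460
257832 = 1×209460 + 48372
209460 = 4×48372 + 15972
48372 = 3×15972 + 456
15972 = 35×456 + 12
456 = 38×12 + 0
gcd = 12, but 12 ∤ 795083, so the congruence has no solution.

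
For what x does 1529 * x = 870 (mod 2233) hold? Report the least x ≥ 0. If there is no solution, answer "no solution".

no solution

gcd(1529, 2233):
2233 = 1·1529 + 704
1529 = 2·704 + 121
704 = 5·121 + 99
121 = 1·99 + 22
99 = 4·22 + 11
22 = 2·11 + 0
gcd = 11, but 11 ∤ 870, so the congruence has no solution.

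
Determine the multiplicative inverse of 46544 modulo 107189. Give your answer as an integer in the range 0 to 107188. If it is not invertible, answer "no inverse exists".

Run Euclid on (107189, 46544):
107189 = 2*46544 + 14101
46544 = 3*14101 + 4241
14101 = 3*4241 + 1378
4241 = 3*1378 + 107
1378 = 12*107 + 94
107 = 1*94 + 13
94 = 7*13 + 3
13 = 4*3 + 1
3 = 3*1 + 0
Since gcd(46544, 107189) = 1, back-substitute to write 1 as a combination:
1 = 13 − 4·3
1 = −4·94 + 29·13
1 = 29·107 − 33·94
1 = −33·1378 + 425·107
1 = 425·4241 − 1308·1378
1 = −1308·14101 + 4349·4241
1 = 4349·46544 − 14355·14101
1 = −14355·107189 + 33059·46544
So 46544·33059 ≡ 1 (mod 107189).

33059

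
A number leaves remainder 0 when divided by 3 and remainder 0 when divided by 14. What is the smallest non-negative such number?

Write x = 0 + 3·k. Then 3·k ≡ 0 − 0 ≡ 0 (mod 14).
Need 3⁻¹ mod 14. Extended Euclid on (14, 3):
14 = 4*3 + 2
3 = 1*2 + 1
2 = 2*1 + 0
Back-substitute:
1 = 3 − 2
1 = −14 + 5·3
3⁻¹ ≡ 5 (mod 14), so k ≡ 5·0 ≡ 0 (mod 14).
x = 0 + 3·0 = 0.

0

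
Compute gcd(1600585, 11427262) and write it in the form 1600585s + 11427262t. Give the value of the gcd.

Repeated division:
11427262 = 7·1600585 + 223167
1600585 = 7·223167 + 38416
223167 = 5·38416 + 31087
38416 = 1·31087 + 7329
31087 = 4·7329 + 1771
7329 = 4·1771 + 245
1771 = 7·245 + 56
245 = 4·56 + 21
56 = 2·21 + 14
21 = 1·14 + 7
14 = 2·7 + 0
gcd(1600585, 11427262) = 7.
Back-substituting:
7 = 21 − 14
7 = −56 + 3·21
7 = 3·245 − 13·56
7 = −13·1771 + 94·245
7 = 94·7329 − 389·1771
7 = −389·31087 + 1650·7329
7 = 1650·38416 − 2039·31087
7 = −2039·223167 + 11845·38416
7 = 11845·1600585 − 84954·223167
7 = −84954·11427262 + 606523·1600585
So 7 = (-84954)·11427262 + (606523)·1600585.

7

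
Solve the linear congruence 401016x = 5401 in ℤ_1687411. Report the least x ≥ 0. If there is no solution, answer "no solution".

First find gcd(401016, 1687411):
1687411 = 4*401016 + 83347
401016 = 4*83347 + 67628
83347 = 1*67628 + 15719
67628 = 4*15719 + 4752
15719 = 3*4752 + 1463
4752 = 3*1463 + 363
1463 = 4*363 + 11
363 = 33*11 + 0
gcd = 11 and 11 | 5401, so solutions exist. Divide through by 11: 36456x ≡ 491 (mod 153401).
Now find 36456⁻¹ mod 153401:
153401 = 4*36456 + 7577
36456 = 4*7577 + 6148
7577 = 1*6148 + 1429
6148 = 4*1429 + 432
1429 = 3*432 + 133
432 = 3*133 + 33
133 = 4*33 + 1
33 = 33*1 + 0
Back-substitute:
1 = 133 − 4·33
1 = −4·432 + 13·133
1 = 13·1429 − 43·432
1 = −43·6148 + 185·1429
1 = 185·7577 − 228·6148
1 = −228·36456 + 1097·7577
1 = 1097·153401 − 4616·36456
So 36456·(-4616) ≡ 1 (mod 153401), i.e. 36456⁻¹ ≡ 148785.
Then x ≡ 148785·491 ≡ 34559 (mod 153401); the smallest non-negative solution is x = 34559.

34559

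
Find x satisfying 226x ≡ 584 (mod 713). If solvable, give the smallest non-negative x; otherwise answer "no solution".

337

First find gcd(226, 713):
713 = 3·226 + 35
226 = 6·35 + 16
35 = 2·16 + 3
16 = 5·3 + 1
3 = 3·1 + 0
gcd = 1, so a unique solution mod 713 exists.
Back-substitute for the Bézout coefficients:
1 = 16 − 5·3
1 = −5·35 + 11·16
1 = 11·226 − 71·35
1 = −71·713 + 224·226
So 226·(224) ≡ 1 (mod 713), giving 226⁻¹ ≡ 224.
x ≡ 226⁻¹·584 ≡ 224·584 ≡ 337 (mod 713).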